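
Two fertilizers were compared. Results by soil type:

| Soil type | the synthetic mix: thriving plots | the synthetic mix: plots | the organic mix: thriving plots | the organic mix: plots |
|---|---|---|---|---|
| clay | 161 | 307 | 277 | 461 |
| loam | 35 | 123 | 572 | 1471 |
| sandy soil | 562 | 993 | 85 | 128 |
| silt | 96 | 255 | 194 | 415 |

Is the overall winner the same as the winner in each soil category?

Clay: the synthetic mix 161/307 = 52.4%, the organic mix 277/461 = 60.1% → the organic mix
Loam: the synthetic mix 35/123 = 28.5%, the organic mix 572/1471 = 38.9% → the organic mix
Sandy soil: the synthetic mix 562/993 = 56.6%, the organic mix 85/128 = 66.4% → the organic mix
Silt: the synthetic mix 96/255 = 37.6%, the organic mix 194/415 = 46.7% → the organic mix
Overall: the synthetic mix 854/1678 = 50.9%, the organic mix 1128/2475 = 45.6% → the synthetic mix
The organic mix wins each soil group but the synthetic mix wins overall — the comparison reverses. The organic mix's plots skew toward loam, which has a lower base rate.

No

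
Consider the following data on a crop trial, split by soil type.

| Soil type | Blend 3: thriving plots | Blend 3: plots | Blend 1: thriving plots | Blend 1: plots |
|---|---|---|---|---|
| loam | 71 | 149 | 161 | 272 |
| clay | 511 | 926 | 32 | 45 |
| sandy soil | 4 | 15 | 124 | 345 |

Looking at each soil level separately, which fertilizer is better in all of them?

Blend 1

Loam: Blend 3 71/149 = 47.7%, Blend 1 161/272 = 59.2% → Blend 1
Clay: Blend 3 511/926 = 55.2%, Blend 1 32/45 = 71.1% → Blend 1
Sandy soil: Blend 3 4/15 = 26.7%, Blend 1 124/345 = 35.9% → Blend 1
Blend 1 has the higher rate in all 3 groups.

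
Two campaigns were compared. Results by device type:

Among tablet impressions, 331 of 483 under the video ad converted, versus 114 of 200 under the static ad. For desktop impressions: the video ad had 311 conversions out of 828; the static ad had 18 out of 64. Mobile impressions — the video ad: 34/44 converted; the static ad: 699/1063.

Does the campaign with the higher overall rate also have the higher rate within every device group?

No

Tablet: the video ad 331/483 = 68.5%, the static ad 114/200 = 57.0% → the video ad
Desktop: the video ad 311/828 = 37.6%, the static ad 18/64 = 28.1% → the video ad
Mobile: the video ad 34/44 = 77.3%, the static ad 699/1063 = 65.8% → the video ad
Overall: the video ad 676/1355 = 49.9%, the static ad 831/1327 = 62.6% → the static ad
The video ad wins each device group but the static ad wins overall — the comparison reverses. The video ad's impressions skew toward desktop, which has a lower base rate.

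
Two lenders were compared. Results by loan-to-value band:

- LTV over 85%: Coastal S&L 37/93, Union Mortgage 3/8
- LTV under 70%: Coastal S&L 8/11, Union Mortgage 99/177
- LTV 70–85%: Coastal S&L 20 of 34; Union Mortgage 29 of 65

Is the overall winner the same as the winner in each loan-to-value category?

No

LTV over 85%: Coastal S&L 37/93 = 39.8%, Union Mortgage 3/8 = 37.5% → Coastal S&L
LTV under 70%: Coastal S&L 8/11 = 72.7%, Union Mortgage 99/177 = 55.9% → Coastal S&L
LTV 70–85%: Coastal S&L 20/34 = 58.8%, Union Mortgage 29/65 = 44.6% → Coastal S&L
Overall: Coastal S&L 65/138 = 47.1%, Union Mortgage 131/250 = 52.4% → Union Mortgage
Coastal S&L wins each loan-to-value group but Union Mortgage wins overall — the comparison reverses. Coastal S&L's loans skew toward LTV over 85%, which has a lower base rate.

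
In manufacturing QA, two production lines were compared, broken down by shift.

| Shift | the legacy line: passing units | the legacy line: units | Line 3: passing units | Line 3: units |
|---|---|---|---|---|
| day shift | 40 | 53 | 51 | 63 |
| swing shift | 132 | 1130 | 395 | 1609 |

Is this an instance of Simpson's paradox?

Day shift: the legacy line 40/53 = 75.5%, Line 3 51/63 = 81.0% → Line 3
Swing shift: the legacy line 132/1130 = 11.7%, Line 3 395/1609 = 24.5% → Line 3
Overall: the legacy line 172/1183 = 14.5%, Line 3 446/1672 = 26.7% → Line 3
Line 3 wins overall and in every shift group — no reversal.

No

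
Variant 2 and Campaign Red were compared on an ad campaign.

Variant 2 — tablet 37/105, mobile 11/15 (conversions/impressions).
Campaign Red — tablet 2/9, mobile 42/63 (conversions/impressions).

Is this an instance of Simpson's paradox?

Tablet: Variant 2 37/105 = 35.2%, Campaign Red 2/9 = 22.2% → Variant 2
Mobile: Variant 2 11/15 = 73.3%, Campaign Red 42/63 = 66.7% → Variant 2
Overall: Variant 2 48/120 = 40.0%, Campaign Red 44/72 = 61.1% → Campaign Red
Variant 2 wins each device group but Campaign Red wins overall — the comparison reverses. Variant 2's impressions skew toward tablet, which has a lower base rate.

Yes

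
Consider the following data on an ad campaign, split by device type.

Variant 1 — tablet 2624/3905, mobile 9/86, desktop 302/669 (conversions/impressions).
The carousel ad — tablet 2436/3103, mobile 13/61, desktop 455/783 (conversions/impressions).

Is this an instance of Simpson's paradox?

Tablet: Variant 1 2624/3905 = 67.2%, the carousel ad 2436/3103 = 78.5% → the carousel ad
Mobile: Variant 1 9/86 = 10.5%, the carousel ad 13/61 = 21.3% → the carousel ad
Desktop: Variant 1 302/669 = 45.1%, the carousel ad 455/783 = 58.1% → the carousel ad
Overall: Variant 1 2935/4660 = 63.0%, the carousel ad 2904/3947 = 73.6% → the carousel ad
The carousel ad wins overall and in every device group — no reversal.

No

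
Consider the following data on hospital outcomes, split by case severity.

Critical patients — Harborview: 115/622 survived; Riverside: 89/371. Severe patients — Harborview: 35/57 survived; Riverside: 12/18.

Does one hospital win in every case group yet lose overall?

No

Critical: Harborview 115/622 = 18.5%, Riverside 89/371 = 24.0% → Riverside
Severe: Harborview 35/57 = 61.4%, Riverside 12/18 = 66.7% → Riverside
Overall: Harborview 150/679 = 22.1%, Riverside 101/389 = 26.0% → Riverside
Riverside wins overall and in every case group — no reversal.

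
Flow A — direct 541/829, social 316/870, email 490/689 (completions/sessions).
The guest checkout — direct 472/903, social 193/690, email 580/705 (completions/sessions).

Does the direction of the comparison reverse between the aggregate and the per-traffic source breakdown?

Direct: Flow A 541/829 = 65.3%, the guest checkout 472/903 = 52.3% → Flow A
Social: Flow A 316/870 = 36.3%, the guest checkout 193/690 = 28.0% → Flow A
Email: Flow A 490/689 = 71.1%, the guest checkout 580/705 = 82.3% → the guest checkout
Overall: Flow A 1347/2388 = 56.4%, the guest checkout 1245/2298 = 54.2% → Flow A
Neither sweeps: Flow A wins 2 of 3 groups, the guest checkout wins 1. Flow A wins overall but not every group — no Simpson reversal.

No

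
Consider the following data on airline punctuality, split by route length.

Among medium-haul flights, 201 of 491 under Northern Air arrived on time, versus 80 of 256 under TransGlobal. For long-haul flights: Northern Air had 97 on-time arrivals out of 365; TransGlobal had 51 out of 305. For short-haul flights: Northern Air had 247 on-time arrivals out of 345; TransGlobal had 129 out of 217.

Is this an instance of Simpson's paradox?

Medium-haul: Northern Air 201/491 = 40.9%, TransGlobal 80/256 = 31.2% → Northern Air
Long-haul: Northern Air 97/365 = 26.6%, TransGlobal 51/305 = 16.7% → Northern Air
Short-haul: Northern Air 247/345 = 71.6%, TransGlobal 129/217 = 59.4% → Northern Air
Overall: Northern Air 545/1201 = 45.4%, TransGlobal 260/778 = 33.4% → Northern Air
Northern Air wins overall and in every route group — no reversal.

No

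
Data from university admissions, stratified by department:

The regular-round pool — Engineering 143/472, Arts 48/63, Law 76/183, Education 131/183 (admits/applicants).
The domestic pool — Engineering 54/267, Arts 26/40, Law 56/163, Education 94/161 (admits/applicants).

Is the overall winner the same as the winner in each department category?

Yes

Engineering: the regular-round pool 143/472 = 30.3%, the domestic pool 54/267 = 20.2% → the regular-round pool
Arts: the regular-round pool 48/63 = 76.2%, the domestic pool 26/40 = 65.0% → the regular-round pool
Law: the regular-round pool 76/183 = 41.5%, the domestic pool 56/163 = 34.4% → the regular-round pool
Education: the regular-round pool 131/183 = 71.6%, the domestic pool 94/161 = 58.4% → the regular-round pool
Overall: the regular-round pool 398/901 = 44.2%, the domestic pool 230/631 = 36.5% → the regular-round pool
The regular-round pool wins overall and in every department group — no reversal.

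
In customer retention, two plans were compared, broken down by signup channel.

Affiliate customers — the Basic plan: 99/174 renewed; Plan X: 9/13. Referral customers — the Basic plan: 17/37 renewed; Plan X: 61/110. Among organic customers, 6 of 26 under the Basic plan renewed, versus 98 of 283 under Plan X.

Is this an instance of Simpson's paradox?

Affiliate: the Basic plan 99/174 = 56.9%, Plan X 9/13 = 69.2% → Plan X
Referral: the Basic plan 17/37 = 45.9%, Plan X 61/110 = 55.5% → Plan X
Organic: the Basic plan 6/26 = 23.1%, Plan X 98/283 = 34.6% → Plan X
Overall: the Basic plan 122/237 = 51.5%, Plan X 168/406 = 41.4% → the Basic plan
Plan X wins each signup group but the Basic plan wins overall — the comparison reverses. Plan X's customers skew toward organic, which has a lower base rate.

Yes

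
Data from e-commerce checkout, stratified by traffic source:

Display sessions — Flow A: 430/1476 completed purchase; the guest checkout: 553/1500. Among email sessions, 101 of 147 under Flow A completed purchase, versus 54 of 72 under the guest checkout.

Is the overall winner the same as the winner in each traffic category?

Display: Flow A 430/1476 = 29.1%, the guest checkout 553/1500 = 36.9% → the guest checkout
Email: Flow A 101/147 = 68.7%, the guest checkout 54/72 = 75.0% → the guest checkout
Overall: Flow A 531/1623 = 32.7%, the guest checkout 607/1572 = 38.6% → the guest checkout
The guest checkout wins overall and in every traffic group — no reversal.

Yes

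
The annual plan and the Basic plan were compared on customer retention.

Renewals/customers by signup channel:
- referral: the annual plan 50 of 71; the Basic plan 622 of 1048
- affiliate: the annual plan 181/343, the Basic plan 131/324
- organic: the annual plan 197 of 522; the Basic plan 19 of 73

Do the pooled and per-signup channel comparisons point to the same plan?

Referral: the annual plan 50/71 = 70.4%, the Basic plan 622/1048 = 59.4% → the annual plan
Affiliate: the annual plan 181/343 = 52.8%, the Basic plan 131/324 = 40.4% → the annual plan
Organic: the annual plan 197/522 = 37.7%, the Basic plan 19/73 = 26.0% → the annual plan
Overall: the annual plan 428/936 = 45.7%, the Basic plan 772/1445 = 53.4% → the Basic plan
The annual plan wins each signup group but the Basic plan wins overall — the comparison reverses. The annual plan's customers skew toward organic, which has a lower base rate.

No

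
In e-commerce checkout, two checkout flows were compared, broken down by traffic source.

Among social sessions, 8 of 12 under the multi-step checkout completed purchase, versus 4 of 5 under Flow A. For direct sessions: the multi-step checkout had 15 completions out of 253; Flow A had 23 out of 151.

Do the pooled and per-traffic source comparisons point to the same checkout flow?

Yes

Social: the multi-step checkout 8/12 = 66.7%, Flow A 4/5 = 80.0% → Flow A
Direct: the multi-step checkout 15/253 = 5.9%, Flow A 23/151 = 15.2% → Flow A
Overall: the multi-step checkout 23/265 = 8.7%, Flow A 27/156 = 17.3% → Flow A
Flow A wins overall and in every traffic group — no reversal.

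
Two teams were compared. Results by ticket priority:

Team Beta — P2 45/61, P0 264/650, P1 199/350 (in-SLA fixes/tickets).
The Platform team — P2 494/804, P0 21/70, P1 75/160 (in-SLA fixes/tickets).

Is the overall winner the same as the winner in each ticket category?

P2: Team Beta 45/61 = 73.8%, the Platform team 494/804 = 61.4% → Team Beta
P0: Team Beta 264/650 = 40.6%, the Platform team 21/70 = 30.0% → Team Beta
P1: Team Beta 199/350 = 56.9%, the Platform team 75/160 = 46.9% → Team Beta
Overall: Team Beta 508/1061 = 47.9%, the Platform team 590/1034 = 57.1% → the Platform team
Team Beta wins each ticket group but the Platform team wins overall — the comparison reverses. Team Beta's tickets skew toward P0, which has a lower base rate.

No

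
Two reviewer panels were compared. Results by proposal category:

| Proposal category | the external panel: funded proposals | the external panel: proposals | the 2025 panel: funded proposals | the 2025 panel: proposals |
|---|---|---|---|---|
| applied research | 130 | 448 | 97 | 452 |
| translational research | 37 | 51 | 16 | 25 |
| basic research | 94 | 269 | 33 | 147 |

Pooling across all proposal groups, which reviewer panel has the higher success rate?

Applied research: the external panel 130/448 = 29.0%, the 2025 panel 97/452 = 21.5% → the external panel
Translational research: the external panel 37/51 = 72.5%, the 2025 panel 16/25 = 64.0% → the external panel
Basic research: the external panel 94/269 = 34.9%, the 2025 panel 33/147 = 22.4% → the external panel
Overall: the external panel 261/768 = 34.0%, the 2025 panel 146/624 = 23.4% → the external panel

the external panel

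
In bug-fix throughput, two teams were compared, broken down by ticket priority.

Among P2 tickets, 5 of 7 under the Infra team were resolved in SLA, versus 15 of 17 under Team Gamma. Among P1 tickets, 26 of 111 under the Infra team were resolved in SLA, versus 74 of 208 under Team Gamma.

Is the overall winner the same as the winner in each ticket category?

Yes

P2: the Infra team 5/7 = 71.4%, Team Gamma 15/17 = 88.2% → Team Gamma
P1: the Infra team 26/111 = 23.4%, Team Gamma 74/208 = 35.6% → Team Gamma
Overall: the Infra team 31/118 = 26.3%, Team Gamma 89/225 = 39.6% → Team Gamma
Team Gamma wins overall and in every ticket group — no reversal.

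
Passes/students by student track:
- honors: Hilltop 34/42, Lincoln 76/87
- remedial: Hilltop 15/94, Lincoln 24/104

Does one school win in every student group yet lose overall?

Honors: Hilltop 34/42 = 81.0%, Lincoln 76/87 = 87.4% → Lincoln
Remedial: Hilltop 15/94 = 16.0%, Lincoln 24/104 = 23.1% → Lincoln
Overall: Hilltop 49/136 = 36.0%, Lincoln 100/191 = 52.4% → Lincoln
Lincoln wins overall and in every student group — no reversal.

No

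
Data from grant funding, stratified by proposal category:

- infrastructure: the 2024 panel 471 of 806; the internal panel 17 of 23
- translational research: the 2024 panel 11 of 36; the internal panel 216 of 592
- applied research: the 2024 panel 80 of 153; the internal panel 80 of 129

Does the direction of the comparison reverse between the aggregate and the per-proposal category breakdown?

Yes

Infrastructure: the 2024 panel 471/806 = 58.4%, the internal panel 17/23 = 73.9% → the internal panel
Translational research: the 2024 panel 11/36 = 30.6%, the internal panel 216/592 = 36.5% → the internal panel
Applied research: the 2024 panel 80/153 = 52.3%, the internal panel 80/129 = 62.0% → the internal panel
Overall: the 2024 panel 562/995 = 56.5%, the internal panel 313/744 = 42.1% → the 2024 panel
The internal panel wins each proposal group but the 2024 panel wins overall — the comparison reverses. The internal panel's proposals skew toward translational research, which has a lower base rate.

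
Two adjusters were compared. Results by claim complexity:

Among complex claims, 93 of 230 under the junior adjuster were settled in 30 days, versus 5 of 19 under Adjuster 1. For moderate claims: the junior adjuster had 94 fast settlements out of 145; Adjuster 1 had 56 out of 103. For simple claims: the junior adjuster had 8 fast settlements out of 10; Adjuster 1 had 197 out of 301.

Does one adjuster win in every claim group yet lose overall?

Complex: the junior adjuster 93/230 = 40.4%, Adjuster 1 5/19 = 26.3% → the junior adjuster
Moderate: the junior adjuster 94/145 = 64.8%, Adjuster 1 56/103 = 54.4% → the junior adjuster
Simple: the junior adjuster 8/10 = 80.0%, Adjuster 1 197/301 = 65.4% → the junior adjuster
Overall: the junior adjuster 195/385 = 50.6%, Adjuster 1 258/423 = 61.0% → Adjuster 1
The junior adjuster wins each claim group but Adjuster 1 wins overall — the comparison reverses. The junior adjuster's claims skew toward complex, which has a lower base rate.

Yes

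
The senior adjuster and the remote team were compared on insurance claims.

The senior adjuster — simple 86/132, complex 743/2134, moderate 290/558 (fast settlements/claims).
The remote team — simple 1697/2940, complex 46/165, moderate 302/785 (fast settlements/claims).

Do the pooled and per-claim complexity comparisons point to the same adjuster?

Simple: the senior adjuster 86/132 = 65.2%, the remote team 1697/2940 = 57.7% → the senior adjuster
Complex: the senior adjuster 743/2134 = 34.8%, the remote team 46/165 = 27.9% → the senior adjuster
Moderate: the senior adjuster 290/558 = 52.0%, the remote team 302/785 = 38.5% → the senior adjuster
Overall: the senior adjuster 1119/2824 = 39.6%, the remote team 2045/3890 = 52.6% → the remote team
The senior adjuster wins each claim group but the remote team wins overall — the comparison reverses. The senior adjuster's claims skew toward complex, which has a lower base rate.

No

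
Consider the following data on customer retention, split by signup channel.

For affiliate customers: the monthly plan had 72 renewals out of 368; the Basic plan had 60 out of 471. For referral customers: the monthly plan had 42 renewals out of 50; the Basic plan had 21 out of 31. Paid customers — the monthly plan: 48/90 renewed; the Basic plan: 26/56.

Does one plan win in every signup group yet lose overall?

No

Affiliate: the monthly plan 72/368 = 19.6%, the Basic plan 60/471 = 12.7% → the monthly plan
Referral: the monthly plan 42/50 = 84.0%, the Basic plan 21/31 = 67.7% → the monthly plan
Paid: the monthly plan 48/90 = 53.3%, the Basic plan 26/56 = 46.4% → the monthly plan
Overall: the monthly plan 162/508 = 31.9%, the Basic plan 107/558 = 19.2% → the monthly plan
The monthly plan wins overall and in every signup group — no reversal.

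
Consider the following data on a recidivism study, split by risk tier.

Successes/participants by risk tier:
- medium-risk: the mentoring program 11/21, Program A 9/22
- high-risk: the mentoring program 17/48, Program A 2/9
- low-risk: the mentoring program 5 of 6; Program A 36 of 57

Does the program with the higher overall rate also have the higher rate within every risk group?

No

Medium-risk: the mentoring program 11/21 = 52.4%, Program A 9/22 = 40.9% → the mentoring program
High-risk: the mentoring program 17/48 = 35.4%, Program A 2/9 = 22.2% → the mentoring program
Low-risk: the mentoring program 5/6 = 83.3%, Program A 36/57 = 63.2% → the mentoring program
Overall: the mentoring program 33/75 = 44.0%, Program A 47/88 = 53.4% → Program A
The mentoring program wins each risk group but Program A wins overall — the comparison reverses. The mentoring program's participants skew toward high-risk, which has a lower base rate.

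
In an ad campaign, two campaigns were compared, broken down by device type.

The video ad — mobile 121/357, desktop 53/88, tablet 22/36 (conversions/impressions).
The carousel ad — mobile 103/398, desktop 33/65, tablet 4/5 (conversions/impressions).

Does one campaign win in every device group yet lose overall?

No

Mobile: the video ad 121/357 = 33.9%, the carousel ad 103/398 = 25.9% → the video ad
Desktop: the video ad 53/88 = 60.2%, the carousel ad 33/65 = 50.8% → the video ad
Tablet: the video ad 22/36 = 61.1%, the carousel ad 4/5 = 80.0% → the carousel ad
Overall: the video ad 196/481 = 40.7%, the carousel ad 140/468 = 29.9% → the video ad
Neither sweeps: the video ad wins 2 of 3 groups, the carousel ad wins 1. The video ad wins overall but not every group — no Simpson reversal.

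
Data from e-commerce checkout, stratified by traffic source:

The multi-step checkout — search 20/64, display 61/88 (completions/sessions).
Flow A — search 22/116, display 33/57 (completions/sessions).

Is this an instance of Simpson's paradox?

Search: the multi-step checkout 20/64 = 31.2%, Flow A 22/116 = 19.0% → the multi-step checkout
Display: the multi-step checkout 61/88 = 69.3%, Flow A 33/57 = 57.9% → the multi-step checkout
Overall: the multi-step checkout 81/152 = 53.3%, Flow A 55/173 = 31.8% → the multi-step checkout
The multi-step checkout wins overall and in every traffic group — no reversal.

No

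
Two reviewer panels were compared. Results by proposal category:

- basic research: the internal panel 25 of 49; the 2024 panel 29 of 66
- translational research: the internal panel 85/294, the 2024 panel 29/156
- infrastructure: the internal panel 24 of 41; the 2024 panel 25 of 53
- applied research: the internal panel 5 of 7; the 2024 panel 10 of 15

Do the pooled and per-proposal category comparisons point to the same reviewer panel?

Yes

Basic research: the internal panel 25/49 = 51.0%, the 2024 panel 29/66 = 43.9% → the internal panel
Translational research: the internal panel 85/294 = 28.9%, the 2024 panel 29/156 = 18.6% → the internal panel
Infrastructure: the internal panel 24/41 = 58.5%, the 2024 panel 25/53 = 47.2% → the internal panel
Applied research: the internal panel 5/7 = 71.4%, the 2024 panel 10/15 = 66.7% → the internal panel
Overall: the internal panel 139/391 = 35.5%, the 2024 panel 93/290 = 32.1% → the internal panel
The internal panel wins overall and in every proposal group — no reversal.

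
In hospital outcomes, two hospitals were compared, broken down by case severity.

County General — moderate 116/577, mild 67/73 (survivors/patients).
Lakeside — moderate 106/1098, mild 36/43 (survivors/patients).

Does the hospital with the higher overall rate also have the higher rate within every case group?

Moderate: County General 116/577 = 20.1%, Lakeside 106/1098 = 9.7% → County General
Mild: County General 67/73 = 91.8%, Lakeside 36/43 = 83.7% → County General
Overall: County General 183/650 = 28.2%, Lakeside 142/1141 = 12.4% → County General
County General wins overall and in every case group — no reversal.

Yes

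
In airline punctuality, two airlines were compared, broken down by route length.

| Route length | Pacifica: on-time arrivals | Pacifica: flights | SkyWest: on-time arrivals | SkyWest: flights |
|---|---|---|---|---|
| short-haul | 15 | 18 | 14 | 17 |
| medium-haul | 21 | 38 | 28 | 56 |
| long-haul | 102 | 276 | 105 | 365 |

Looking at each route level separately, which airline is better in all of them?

Short-haul: Pacifica 15/18 = 83.3%, SkyWest 14/17 = 82.4% → Pacifica
Medium-haul: Pacifica 21/38 = 55.3%, SkyWest 28/56 = 50.0% → Pacifica
Long-haul: Pacifica 102/276 = 37.0%, SkyWest 105/365 = 28.8% → Pacifica
Pacifica has the higher rate in all 3 groups.

Pacifica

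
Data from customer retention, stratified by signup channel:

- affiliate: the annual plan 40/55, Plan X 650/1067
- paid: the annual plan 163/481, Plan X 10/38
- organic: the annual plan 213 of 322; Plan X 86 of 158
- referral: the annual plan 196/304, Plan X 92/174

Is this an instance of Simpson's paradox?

Affiliate: the annual plan 40/55 = 72.7%, Plan X 650/1067 = 60.9% → the annual plan
Paid: the annual plan 163/481 = 33.9%, Plan X 10/38 = 26.3% → the annual plan
Organic: the annual plan 213/322 = 66.1%, Plan X 86/158 = 54.4% → the annual plan
Referral: the annual plan 196/304 = 64.5%, Plan X 92/174 = 52.9% → the annual plan
Overall: the annual plan 612/1162 = 52.7%, Plan X 838/1437 = 58.3% → Plan X
The annual plan wins each signup group but Plan X wins overall — the comparison reverses. The annual plan's customers skew toward paid, which has a lower base rate.

Yes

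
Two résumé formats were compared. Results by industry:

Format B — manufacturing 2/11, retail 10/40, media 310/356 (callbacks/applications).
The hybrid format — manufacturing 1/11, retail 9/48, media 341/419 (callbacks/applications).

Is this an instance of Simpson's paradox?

Manufacturing: Format B 2/11 = 18.2%, the hybrid format 1/11 = 9.1% → Format B
Retail: Format B 10/40 = 25.0%, the hybrid format 9/48 = 18.8% → Format B
Media: Format B 310/356 = 87.1%, the hybrid format 341/419 = 81.4% → Format B
Overall: Format B 322/407 = 79.1%, the hybrid format 351/478 = 73.4% → Format B
Format B wins overall and in every industry group — no reversal.

No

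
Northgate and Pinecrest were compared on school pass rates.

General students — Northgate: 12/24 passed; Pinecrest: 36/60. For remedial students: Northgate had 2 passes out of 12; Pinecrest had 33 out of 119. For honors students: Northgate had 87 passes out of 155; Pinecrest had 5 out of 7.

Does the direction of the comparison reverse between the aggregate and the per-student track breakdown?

Yes

General: Northgate 12/24 = 50.0%, Pinecrest 36/60 = 60.0% → Pinecrest
Remedial: Northgate 2/12 = 16.7%, Pinecrest 33/119 = 27.7% → Pinecrest
Honors: Northgate 87/155 = 56.1%, Pinecrest 5/7 = 71.4% → Pinecrest
Overall: Northgate 101/191 = 52.9%, Pinecrest 74/186 = 39.8% → Northgate
Pinecrest wins each student group but Northgate wins overall — the comparison reverses. Pinecrest's students skew toward remedial, which has a lower base rate.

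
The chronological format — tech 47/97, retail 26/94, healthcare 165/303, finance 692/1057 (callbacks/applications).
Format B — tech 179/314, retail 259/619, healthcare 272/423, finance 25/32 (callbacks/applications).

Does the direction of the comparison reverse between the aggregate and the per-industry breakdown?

Tech: the chronological format 47/97 = 48.5%, Format B 179/314 = 57.0% → Format B
Retail: the chronological format 26/94 = 27.7%, Format B 259/619 = 41.8% → Format B
Healthcare: the chronological format 165/303 = 54.5%, Format B 272/423 = 64.3% → Format B
Finance: the chronological format 692/1057 = 65.5%, Format B 25/32 = 78.1% → Format B
Overall: the chronological format 930/1551 = 60.0%, Format B 735/1388 = 53.0% → the chronological format
Format B wins each industry group but the chronological format wins overall — the comparison reverses. Format B's applications skew toward retail, which has a lower base rate.

Yes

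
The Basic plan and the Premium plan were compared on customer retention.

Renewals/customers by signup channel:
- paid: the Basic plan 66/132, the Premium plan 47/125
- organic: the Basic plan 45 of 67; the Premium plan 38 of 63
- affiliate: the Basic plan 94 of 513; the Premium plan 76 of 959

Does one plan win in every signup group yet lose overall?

No

Paid: the Basic plan 66/132 = 50.0%, the Premium plan 47/125 = 37.6% → the Basic plan
Organic: the Basic plan 45/67 = 67.2%, the Premium plan 38/63 = 60.3% → the Basic plan
Affiliate: the Basic plan 94/513 = 18.3%, the Premium plan 76/959 = 7.9% → the Basic plan
Overall: the Basic plan 205/712 = 28.8%, the Premium plan 161/1147 = 14.0% → the Basic plan
The Basic plan wins overall and in every signup group — no reversal.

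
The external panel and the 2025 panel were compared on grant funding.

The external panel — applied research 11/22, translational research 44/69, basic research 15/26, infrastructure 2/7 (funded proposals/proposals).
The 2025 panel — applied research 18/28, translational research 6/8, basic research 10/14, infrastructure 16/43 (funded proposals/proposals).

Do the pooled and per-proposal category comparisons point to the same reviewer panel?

Applied research: the external panel 11/22 = 50.0%, the 2025 panel 18/28 = 64.3% → the 2025 panel
Translational research: the external panel 44/69 = 63.8%, the 2025 panel 6/8 = 75.0% → the 2025 panel
Basic research: the external panel 15/26 = 57.7%, the 2025 panel 10/14 = 71.4% → the 2025 panel
Infrastructure: the external panel 2/7 = 28.6%, the 2025 panel 16/43 = 37.2% → the 2025 panel
Overall: the external panel 72/124 = 58.1%, the 2025 panel 50/93 = 53.8% → the external panel
The 2025 panel wins each proposal group but the external panel wins overall — the comparison reverses. The 2025 panel's proposals skew toward infrastructure, which has a lower base rate.

No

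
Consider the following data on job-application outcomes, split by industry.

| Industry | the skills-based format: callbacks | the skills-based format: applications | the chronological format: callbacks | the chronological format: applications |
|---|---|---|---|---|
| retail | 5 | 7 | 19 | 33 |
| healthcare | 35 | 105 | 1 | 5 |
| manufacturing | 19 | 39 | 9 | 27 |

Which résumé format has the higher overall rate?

the chronological format

Retail: the skills-based format 5/7 = 71.4%, the chronological format 19/33 = 57.6% → the skills-based format
Healthcare: the skills-based format 35/105 = 33.3%, the chronological format 1/5 = 20.0% → the skills-based format
Manufacturing: the skills-based format 19/39 = 48.7%, the chronological format 9/27 = 33.3% → the skills-based format
Overall: the skills-based format 59/151 = 39.1%, the chronological format 29/65 = 44.6% → the chronological format
(The skills-based format wins every industry group but the chronological format wins overall — the skills-based format's applications skew toward the low-rate healthcare group.)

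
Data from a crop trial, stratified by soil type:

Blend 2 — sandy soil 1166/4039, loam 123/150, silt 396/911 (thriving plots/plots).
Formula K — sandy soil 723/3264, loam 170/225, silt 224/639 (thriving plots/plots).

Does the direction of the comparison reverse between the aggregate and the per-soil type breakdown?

No

Sandy soil: Blend 2 1166/4039 = 28.9%, Formula K 723/3264 = 22.2% → Blend 2
Loam: Blend 2 123/150 = 82.0%, Formula K 170/225 = 75.6% → Blend 2
Silt: Blend 2 396/911 = 43.5%, Formula K 224/639 = 35.1% → Blend 2
Overall: Blend 2 1685/5100 = 33.0%, Formula K 1117/4128 = 27.1% → Blend 2
Blend 2 wins overall and in every soil group — no reversal.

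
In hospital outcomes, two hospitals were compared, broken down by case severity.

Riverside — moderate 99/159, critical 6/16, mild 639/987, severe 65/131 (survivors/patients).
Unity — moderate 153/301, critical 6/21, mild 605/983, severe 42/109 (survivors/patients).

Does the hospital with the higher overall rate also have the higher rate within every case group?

Yes

Moderate: Riverside 99/159 = 62.3%, Unity 153/301 = 50.8% → Riverside
Critical: Riverside 6/16 = 37.5%, Unity 6/21 = 28.6% → Riverside
Mild: Riverside 639/987 = 64.7%, Unity 605/983 = 61.5% → Riverside
Severe: Riverside 65/131 = 49.6%, Unity 42/109 = 38.5% → Riverside
Overall: Riverside 809/1293 = 62.6%, Unity 806/1414 = 57.0% → Riverside
Riverside wins overall and in every case group — no reversal.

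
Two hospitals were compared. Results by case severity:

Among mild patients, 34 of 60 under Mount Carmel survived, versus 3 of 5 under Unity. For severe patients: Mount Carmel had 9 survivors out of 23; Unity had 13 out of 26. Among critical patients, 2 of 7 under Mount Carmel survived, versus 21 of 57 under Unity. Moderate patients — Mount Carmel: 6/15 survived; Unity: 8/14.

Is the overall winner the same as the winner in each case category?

Mild: Mount Carmel 34/60 = 56.7%, Unity 3/5 = 60.0% → Unity
Severe: Mount Carmel 9/23 = 39.1%, Unity 13/26 = 50.0% → Unity
Critical: Mount Carmel 2/7 = 28.6%, Unity 21/57 = 36.8% → Unity
Moderate: Mount Carmel 6/15 = 40.0%, Unity 8/14 = 57.1% → Unity
Overall: Mount Carmel 51/105 = 48.6%, Unity 45/102 = 44.1% → Mount Carmel
Unity wins each case group but Mount Carmel wins overall — the comparison reverses. Unity's patients skew toward critical, which has a lower base rate.

No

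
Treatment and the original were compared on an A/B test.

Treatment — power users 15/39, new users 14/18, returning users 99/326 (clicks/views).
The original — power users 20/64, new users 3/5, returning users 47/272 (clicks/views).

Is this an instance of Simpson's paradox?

Power users: Treatment 15/39 = 38.5%, the original 20/64 = 31.2% → Treatment
New users: Treatment 14/18 = 77.8%, the original 3/5 = 60.0% → Treatment
Returning users: Treatment 99/326 = 30.4%, the original 47/272 = 17.3% → Treatment
Overall: Treatment 128/383 = 33.4%, the original 70/341 = 20.5% → Treatment
Treatment wins overall and in every user group — no reversal.

No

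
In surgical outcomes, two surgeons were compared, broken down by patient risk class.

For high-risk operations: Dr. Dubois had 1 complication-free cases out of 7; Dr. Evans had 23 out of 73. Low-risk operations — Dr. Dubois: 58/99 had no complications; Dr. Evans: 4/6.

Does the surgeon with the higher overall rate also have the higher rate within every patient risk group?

No

High-risk: Dr. Dubois 1/7 = 14.3%, Dr. Evans 23/73 = 31.5% → Dr. Evans
Low-risk: Dr. Dubois 58/99 = 58.6%, Dr. Evans 4/6 = 66.7% → Dr. Evans
Overall: Dr. Dubois 59/106 = 55.7%, Dr. Evans 27/79 = 34.2% → Dr. Dubois
Dr. Evans wins each patient risk group but Dr. Dubois wins overall — the comparison reverses. Dr. Evans's operations skew toward high-risk, which has a lower base rate.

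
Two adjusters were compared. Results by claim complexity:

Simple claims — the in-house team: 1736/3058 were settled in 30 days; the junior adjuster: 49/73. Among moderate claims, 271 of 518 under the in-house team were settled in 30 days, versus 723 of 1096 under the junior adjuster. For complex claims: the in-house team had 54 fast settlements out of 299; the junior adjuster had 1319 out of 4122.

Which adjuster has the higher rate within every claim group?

Simple: the in-house team 1736/3058 = 56.8%, the junior adjuster 49/73 = 67.1% → the junior adjuster
Moderate: the in-house team 271/518 = 52.3%, the junior adjuster 723/1096 = 66.0% → the junior adjuster
Complex: the in-house team 54/299 = 18.1%, the junior adjuster 1319/4122 = 32.0% → the junior adjuster
The junior adjuster has the higher rate in all 3 groups.

the junior adjuster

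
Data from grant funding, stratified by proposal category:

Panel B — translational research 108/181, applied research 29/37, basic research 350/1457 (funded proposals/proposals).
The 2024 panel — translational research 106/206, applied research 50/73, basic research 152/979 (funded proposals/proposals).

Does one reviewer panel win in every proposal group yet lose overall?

Translational research: Panel B 108/181 = 59.7%, the 2024 panel 106/206 = 51.5% → Panel B
Applied research: Panel B 29/37 = 78.4%, the 2024 panel 50/73 = 68.5% → Panel B
Basic research: Panel B 350/1457 = 24.0%, the 2024 panel 152/979 = 15.5% → Panel B
Overall: Panel B 487/1675 = 29.1%, the 2024 panel 308/1258 = 24.5% → Panel B
Panel B wins overall and in every proposal group — no reversal.

No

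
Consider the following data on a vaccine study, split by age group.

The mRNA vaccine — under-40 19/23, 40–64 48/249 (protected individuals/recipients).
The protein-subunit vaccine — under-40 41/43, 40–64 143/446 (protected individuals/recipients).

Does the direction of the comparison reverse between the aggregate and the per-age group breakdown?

No

Under-40: the mRNA vaccine 19/23 = 82.6%, the protein-subunit vaccine 41/43 = 95.3% → the protein-subunit vaccine
40–64: the mRNA vaccine 48/249 = 19.3%, the protein-subunit vaccine 143/446 = 32.1% → the protein-subunit vaccine
Overall: the mRNA vaccine 67/272 = 24.6%, the protein-subunit vaccine 184/489 = 37.6% → the protein-subunit vaccine
The protein-subunit vaccine wins overall and in every age group — no reversal.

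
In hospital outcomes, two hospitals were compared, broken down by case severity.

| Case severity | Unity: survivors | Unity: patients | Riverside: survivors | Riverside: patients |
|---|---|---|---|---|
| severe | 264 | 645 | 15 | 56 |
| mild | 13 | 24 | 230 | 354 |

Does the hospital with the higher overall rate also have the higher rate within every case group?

Severe: Unity 264/645 = 40.9%, Riverside 15/56 = 26.8% → Unity
Mild: Unity 13/24 = 54.2%, Riverside 230/354 = 65.0% → Riverside
Overall: Unity 277/669 = 41.4%, Riverside 245/410 = 59.8% → Riverside
Neither sweeps: Unity wins 1 of 2 groups, Riverside wins 1. Riverside wins overall but not every group — no Simpson reversal.

No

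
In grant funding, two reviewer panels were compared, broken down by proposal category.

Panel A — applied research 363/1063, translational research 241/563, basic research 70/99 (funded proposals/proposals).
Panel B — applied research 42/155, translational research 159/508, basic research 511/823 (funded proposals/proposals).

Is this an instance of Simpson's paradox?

Yes

Applied research: Panel A 363/1063 = 34.1%, Panel B 42/155 = 27.1% → Panel A
Translational research: Panel A 241/563 = 42.8%, Panel B 159/508 = 31.3% → Panel A
Basic research: Panel A 70/99 = 70.7%, Panel B 511/823 = 62.1% → Panel A
Overall: Panel A 674/1725 = 39.1%, Panel B 712/1486 = 47.9% → Panel B
Panel A wins each proposal group but Panel B wins overall — the comparison reverses. Panel A's proposals skew toward applied research, which has a lower base rate.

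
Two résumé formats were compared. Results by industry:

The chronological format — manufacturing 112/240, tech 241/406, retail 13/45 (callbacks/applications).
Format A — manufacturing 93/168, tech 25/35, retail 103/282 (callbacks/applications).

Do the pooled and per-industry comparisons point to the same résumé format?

Manufacturing: the chronological format 112/240 = 46.7%, Format A 93/168 = 55.4% → Format A
Tech: the chronological format 241/406 = 59.4%, Format A 25/35 = 71.4% → Format A
Retail: the chronological format 13/45 = 28.9%, Format A 103/282 = 36.5% → Format A
Overall: the chronological format 366/691 = 53.0%, Format A 221/485 = 45.6% → the chronological format
Format A wins each industry group but the chronological format wins overall — the comparison reverses. Format A's applications skew toward retail, which has a lower base rate.

No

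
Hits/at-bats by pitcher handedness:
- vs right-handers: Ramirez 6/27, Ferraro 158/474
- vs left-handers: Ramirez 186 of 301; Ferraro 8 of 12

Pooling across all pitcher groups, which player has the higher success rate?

Vs right-handers: Ramirez 6/27 = 22.2%, Ferraro 158/474 = 33.3% → Ferraro
Vs left-handers: Ramirez 186/301 = 61.8%, Ferraro 8/12 = 66.7% → Ferraro
Overall: Ramirez 192/328 = 58.5%, Ferraro 166/486 = 34.2% → Ramirez
(Ferraro wins every pitcher group but Ramirez wins overall — Ferraro's at-bats skew toward the low-rate vs right-handers group.)

Ramirez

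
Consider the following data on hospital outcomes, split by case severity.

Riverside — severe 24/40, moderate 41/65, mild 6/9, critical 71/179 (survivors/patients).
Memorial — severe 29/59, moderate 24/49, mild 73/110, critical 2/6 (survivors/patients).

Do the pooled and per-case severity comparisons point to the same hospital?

No

Severe: Riverside 24/40 = 60.0%, Memorial 29/59 = 49.2% → Riverside
Moderate: Riverside 41/65 = 63.1%, Memorial 24/49 = 49.0% → Riverside
Mild: Riverside 6/9 = 66.7%, Memorial 73/110 = 66.4% → Riverside
Critical: Riverside 71/179 = 39.7%, Memorial 2/6 = 33.3% → Riverside
Overall: Riverside 142/293 = 48.5%, Memorial 128/224 = 57.1% → Memorial
Riverside wins each case group but Memorial wins overall — the comparison reverses. Riverside's patients skew toward critical, which has a lower base rate.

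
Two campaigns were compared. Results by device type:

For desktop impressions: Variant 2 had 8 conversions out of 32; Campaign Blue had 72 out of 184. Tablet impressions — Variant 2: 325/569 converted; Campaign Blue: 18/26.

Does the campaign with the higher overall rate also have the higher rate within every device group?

Desktop: Variant 2 8/32 = 25.0%, Campaign Blue 72/184 = 39.1% → Campaign Blue
Tablet: Variant 2 325/569 = 57.1%, Campaign Blue 18/26 = 69.2% → Campaign Blue
Overall: Variant 2 333/601 = 55.4%, Campaign Blue 90/210 = 42.9% → Variant 2
Campaign Blue wins each device group but Variant 2 wins overall — the comparison reverses. Campaign Blue's impressions skew toward desktop, which has a lower base rate.

No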